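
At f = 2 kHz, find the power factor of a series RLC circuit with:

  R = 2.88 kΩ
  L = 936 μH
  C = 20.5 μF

Step 1 — Angular frequency: ω = 2π·f = 2π·2000 = 1.257e+04 rad/s.
Step 2 — Component impedances:
  R: Z = R = 2880 Ω
  L: Z = jωL = j·1.257e+04·0.000936 = 0 + j11.76 Ω
  C: Z = 1/(jωC) = -j/(ω·C) = 0 - j3.882 Ω
Step 3 — Series combination: Z_total = R + L + C = 2880 + j7.88 Ω = 2880∠0.2° Ω.
Step 4 — Power factor: PF = cos(φ) = Re(Z)/|Z| = 2880/2880 = 1.
Step 5 — Type: Im(Z) = 7.88 ⇒ lagging (phase φ = 0.2°).

PF = 1 (lagging, φ = 0.2°)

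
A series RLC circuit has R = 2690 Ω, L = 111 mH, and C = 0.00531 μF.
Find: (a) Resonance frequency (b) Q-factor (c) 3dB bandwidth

Step 1 — Resonance condition Im(Z)=0 gives ω₀ = 1/√(LC).
Step 2 — ω₀ = 1/√(0.111·5.31e-09) = 4.119e+04 rad/s.
Step 3 — f₀ = ω₀/(2π) = 6556 Hz.
Step 4 — Series Q: Q = ω₀L/R = 4.119e+04·0.111/2690 = 1.7.
Step 5 — 3dB bandwidth: Δω = ω₀/Q = 2.423e+04 rad/s; BW = Δω/(2π) = 3857 Hz.

(a) f₀ = 6556 Hz  (b) Q = 1.7  (c) BW = 3857 Hz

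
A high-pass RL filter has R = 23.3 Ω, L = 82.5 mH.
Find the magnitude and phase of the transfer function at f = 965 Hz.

Step 1 — Angular frequency: ω = 2π·965 = 6063 rad/s.
Step 2 — Transfer function: H(jω) = jωL/(R + jωL).
Step 3 — Numerator jωL = j·500.2; denominator R + jωL = 23.3 + j500.2.
Step 4 — H = 0.9978 + j0.04648.
Step 5 — Magnitude: |H| = 0.9989 (-0.0 dB); phase: φ = 2.7°.

|H| = 0.9989 (-0.0 dB), φ = 2.7°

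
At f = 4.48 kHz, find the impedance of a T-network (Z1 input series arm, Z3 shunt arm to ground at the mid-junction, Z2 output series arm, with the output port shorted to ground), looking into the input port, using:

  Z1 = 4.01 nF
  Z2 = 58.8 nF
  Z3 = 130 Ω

Step 1 — Angular frequency: ω = 2π·f = 2π·4480 = 2.815e+04 rad/s.
Step 2 — Component impedances:
  Z1: Z = 1/(jωC) = -j/(ω·C) = 0 - j8859 Ω
  Z2: Z = 1/(jωC) = -j/(ω·C) = 0 - j604.2 Ω
  Z3: Z = R = 130 Ω
Step 3 — With the output port shorted to ground, the output series arm Z2 runs from the junction to ground; the shunt arm Z3 also runs from the junction to ground. They appear in parallel: Z3 || Z2 = 124.2 - j26.73 Ω.
Step 4 — Series with input arm Z1: Z_in = Z1 + (Z3 || Z2) = 124.2 - j8886 Ω = 8887∠-89.2° Ω.

Z = 124.2 - j8886 Ω = 8887∠-89.2° Ω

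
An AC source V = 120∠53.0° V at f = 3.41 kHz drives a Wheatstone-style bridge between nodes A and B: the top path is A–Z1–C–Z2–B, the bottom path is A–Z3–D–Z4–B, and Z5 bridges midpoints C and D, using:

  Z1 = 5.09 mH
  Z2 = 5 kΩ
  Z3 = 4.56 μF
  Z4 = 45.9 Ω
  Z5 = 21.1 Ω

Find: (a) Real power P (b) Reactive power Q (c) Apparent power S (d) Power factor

Step 1 — Angular frequency: ω = 2π·f = 2π·3410 = 2.143e+04 rad/s.
Step 2 — Component impedances:
  Z1: Z = jωL = j·2.143e+04·0.00509 = 0 + j109.1 Ω
  Z2: Z = R = 5000 Ω
  Z3: Z = 1/(jωC) = -j/(ω·C) = 0 - j10.24 Ω
  Z4: Z = R = 45.9 Ω
  Z5: Z = R = 21.1 Ω
Step 3 — Bridge requires nodal analysis (the Z5 bridge couples midpoints C and D, so the two paths cannot be reduced to a simple series/parallel combination). Setting node B to ground and injecting 1 A at node A, the 3-node admittance system at A, C, D solves to V_A = Z_AB = 45.74 - j11.24 Ω = 47.1∠-13.8° Ω.
Step 4 — Source phasor: V = 120∠53.0° V = 72.22 + j95.84 V.
Step 5 — Current: I = V / Z = 1.003 + j2.342 A = 2.548∠66.8° A.
Step 6 — Complex power: S = V·I* = 296.9 - j72.97 VA.
Step 7 — Real power: P = Re(S) = 296.9 W.
Step 8 — Reactive power: Q = Im(S) = -72.97 VAR.
Step 9 — Apparent power: |S| = 305.7 VA.
Step 10 — Power factor: PF = P/|S| = 0.9711 (leading).

(a) P = 296.9 W  (b) Q = -72.97 VAR  (c) S = 305.7 VA  (d) PF = 0.9711 (leading)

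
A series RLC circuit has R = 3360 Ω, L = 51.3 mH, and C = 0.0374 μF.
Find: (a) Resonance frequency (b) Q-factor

Step 1 — Resonance condition Im(Z)=0 gives ω₀ = 1/√(LC).
Step 2 — ω₀ = 1/√(0.0513·3.74e-08) = 2.283e+04 rad/s.
Step 3 — f₀ = ω₀/(2π) = 3634 Hz.
Step 4 — Series Q: Q = ω₀L/R = 2.283e+04·0.0513/3360 = 0.3486.

(a) f₀ = 3634 Hz  (b) Q = 0.3486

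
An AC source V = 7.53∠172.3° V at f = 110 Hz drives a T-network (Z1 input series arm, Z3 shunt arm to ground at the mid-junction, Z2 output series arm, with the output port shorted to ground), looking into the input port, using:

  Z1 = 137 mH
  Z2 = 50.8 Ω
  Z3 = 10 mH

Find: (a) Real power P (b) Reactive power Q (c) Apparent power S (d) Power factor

Step 1 — Angular frequency: ω = 2π·f = 2π·110 = 691.2 rad/s.
Step 2 — Component impedances:
  Z1: Z = jωL = j·691.2·0.137 = 0 + j94.69 Ω
  Z2: Z = R = 50.8 Ω
  Z3: Z = jωL = j·691.2·0.01 = 0 + j6.912 Ω
Step 3 — With the output port shorted to ground, the output series arm Z2 runs from the junction to ground; the shunt arm Z3 also runs from the junction to ground. They appear in parallel: Z3 || Z2 = 0.9232 + j6.786 Ω.
Step 4 — Series with input arm Z1: Z_in = Z1 + (Z3 || Z2) = 0.9232 + j101.5 Ω = 101.5∠89.5° Ω.
Step 5 — Source phasor: V = 7.53∠172.3° V = -7.462 + j1.009 V.
Step 6 — Current: I = V / Z = 0.009273 + j0.07362 A = 0.0742∠82.8° A.
Step 7 — Complex power: S = V·I* = 0.005084 + j0.5587 VA.
Step 8 — Real power: P = Re(S) = 0.005084 W.
Step 9 — Reactive power: Q = Im(S) = 0.5587 VAR.
Step 10 — Apparent power: |S| = 0.5588 VA.
Step 11 — Power factor: PF = P/|S| = 0.009098 (lagging).

(a) P = 0.005084 W  (b) Q = 0.5587 VAR  (c) S = 0.5588 VA  (d) PF = 0.009098 (lagging)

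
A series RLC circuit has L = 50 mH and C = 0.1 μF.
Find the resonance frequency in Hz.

Step 1 — Resonance condition Im(Z)=0 gives ω₀ = 1/√(LC).
Step 2 — ω₀ = 1/√(0.05·1e-07) = 1.414e+04 rad/s.
Step 3 — f₀ = ω₀/(2π) = 2251 Hz.

f₀ = 2251 Hz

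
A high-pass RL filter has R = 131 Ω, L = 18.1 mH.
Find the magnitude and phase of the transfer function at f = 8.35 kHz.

Step 1 — Angular frequency: ω = 2π·8350 = 5.246e+04 rad/s.
Step 2 — Transfer function: H(jω) = jωL/(R + jωL).
Step 3 — Numerator jωL = j·949.6; denominator R + jωL = 131 + j949.6.
Step 4 — H = 0.9813 + j0.1354.
Step 5 — Magnitude: |H| = 0.9906 (-0.1 dB); phase: φ = 7.9°.

|H| = 0.9906 (-0.1 dB), φ = 7.9°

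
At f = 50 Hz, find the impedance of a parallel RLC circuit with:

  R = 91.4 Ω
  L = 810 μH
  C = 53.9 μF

Step 1 — Angular frequency: ω = 2π·f = 2π·50 = 314.2 rad/s.
Step 2 — Component impedances:
  R: Z = R = 91.4 Ω
  L: Z = jωL = j·314.2·0.00081 = 0 + j0.2545 Ω
  C: Z = 1/(jωC) = -j/(ω·C) = 0 - j59.06 Ω
Step 3 — Parallel combination: 1/Z_total = 1/R + 1/L + 1/C; Z_total = 0.0007146 + j0.2556 Ω = 0.2556∠89.8° Ω.

Z = 0.0007146 + j0.2556 Ω = 0.2556∠89.8° Ω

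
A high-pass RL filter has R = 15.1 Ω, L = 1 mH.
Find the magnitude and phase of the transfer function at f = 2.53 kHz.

Step 1 — Angular frequency: ω = 2π·2530 = 1.59e+04 rad/s.
Step 2 — Transfer function: H(jω) = jωL/(R + jωL).
Step 3 — Numerator jωL = j·15.9; denominator R + jωL = 15.1 + j15.9.
Step 4 — H = 0.5257 + j0.4993.
Step 5 — Magnitude: |H| = 0.725 (-2.8 dB); phase: φ = 43.5°.

|H| = 0.725 (-2.8 dB), φ = 43.5°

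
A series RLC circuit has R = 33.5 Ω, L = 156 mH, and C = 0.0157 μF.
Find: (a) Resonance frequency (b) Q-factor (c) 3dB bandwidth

Step 1 — Resonance: ω₀ = 1/√(LC) = 1/√(0.156·1.57e-08) = 2.021e+04 rad/s.
Step 2 — f₀ = ω₀/(2π) = 3216 Hz.
Step 3 — Series Q: Q = ω₀L/R = 2.021e+04·0.156/33.5 = 94.1.
Step 4 — Bandwidth: Δω = ω₀/Q = 214.7 rad/s; BW = Δω/(2π) = 34.18 Hz.

(a) f₀ = 3216 Hz  (b) Q = 94.1  (c) BW = 34.18 Hz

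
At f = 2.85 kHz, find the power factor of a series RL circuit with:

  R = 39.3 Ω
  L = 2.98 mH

Step 1 — Angular frequency: ω = 2π·f = 2π·2850 = 1.791e+04 rad/s.
Step 2 — Component impedances:
  R: Z = R = 39.3 Ω
  L: Z = jωL = j·1.791e+04·0.00298 = 0 + j53.36 Ω
Step 3 — Series combination: Z_total = R + L = 39.3 + j53.36 Ω = 66.27∠53.6° Ω.
Step 4 — Power factor: PF = cos(φ) = Re(Z)/|Z| = 39.3/66.27 = 0.593.
Step 5 — Type: Im(Z) = 53.36 ⇒ lagging (phase φ = 53.6°).

PF = 0.593 (lagging, φ = 53.6°)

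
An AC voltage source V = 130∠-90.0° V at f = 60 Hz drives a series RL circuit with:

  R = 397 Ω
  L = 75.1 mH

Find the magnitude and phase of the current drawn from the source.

Step 1 — Angular frequency: ω = 2π·f = 2π·60 = 377 rad/s.
Step 2 — Component impedances:
  R: Z = R = 397 Ω
  L: Z = jωL = j·377·0.0751 = 0 + j28.31 Ω
Step 3 — Series combination: Z_total = R + L = 397 + j28.31 Ω = 398∠4.1° Ω.
Step 4 — Source phasor: V = 130∠-90.0° V = 0 - j130 V.
Step 5 — Ohm's law: I = V / Z_total = (0 - j130) / (397 + j28.31) = -0.02323 - j0.3258 A.
Step 6 — Convert to polar: |I| = 0.3266 A, ∠I = -94.1°.

I = 0.3266∠-94.1° A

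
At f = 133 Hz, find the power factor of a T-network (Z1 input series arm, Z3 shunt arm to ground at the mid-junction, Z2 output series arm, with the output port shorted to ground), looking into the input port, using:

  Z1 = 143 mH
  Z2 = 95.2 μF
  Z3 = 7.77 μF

Step 1 — Angular frequency: ω = 2π·f = 2π·133 = 835.7 rad/s.
Step 2 — Component impedances:
  Z1: Z = jωL = j·835.7·0.143 = 0 + j119.5 Ω
  Z2: Z = 1/(jωC) = -j/(ω·C) = 0 - j12.57 Ω
  Z3: Z = 1/(jωC) = -j/(ω·C) = 0 - j154 Ω
Step 3 — With the output port shorted to ground, the output series arm Z2 runs from the junction to ground; the shunt arm Z3 also runs from the junction to ground. They appear in parallel: Z3 || Z2 = 0 - j11.62 Ω.
Step 4 — Series with input arm Z1: Z_in = Z1 + (Z3 || Z2) = 0 + j107.9 Ω = 107.9∠90.0° Ω.
Step 5 — Power factor: PF = cos(φ) = Re(Z)/|Z| = 0/107.9 = 0.
Step 6 — Type: Im(Z) = 107.9 ⇒ lagging (phase φ = 90.0°).

PF = 0 (lagging, φ = 90.0°)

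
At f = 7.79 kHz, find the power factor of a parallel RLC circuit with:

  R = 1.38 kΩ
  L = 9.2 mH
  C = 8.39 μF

Step 1 — Angular frequency: ω = 2π·f = 2π·7790 = 4.895e+04 rad/s.
Step 2 — Component impedances:
  R: Z = R = 1380 Ω
  L: Z = jωL = j·4.895e+04·0.0092 = 0 + j450.3 Ω
  C: Z = 1/(jωC) = -j/(ω·C) = 0 - j2.435 Ω
Step 3 — Parallel combination: 1/Z_total = 1/R + 1/L + 1/C; Z_total = 0.004344 - j2.448 Ω = 2.448∠-89.9° Ω.
Step 4 — Power factor: PF = cos(φ) = Re(Z)/|Z| = 0.0043438/2.4484 = 0.001774.
Step 5 — Type: Im(Z) = -2.448 ⇒ leading (phase φ = -89.9°).

PF = 0.001774 (leading, φ = -89.9°)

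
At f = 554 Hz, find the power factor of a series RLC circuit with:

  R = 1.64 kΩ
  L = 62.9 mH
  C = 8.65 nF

Step 1 — Angular frequency: ω = 2π·f = 2π·554 = 3481 rad/s.
Step 2 — Component impedances:
  R: Z = R = 1640 Ω
  L: Z = jωL = j·3481·0.0629 = 0 + j218.9 Ω
  C: Z = 1/(jωC) = -j/(ω·C) = 0 - j3.321e+04 Ω
Step 3 — Series combination: Z_total = R + L + C = 1640 - j3.299e+04 Ω = 3.303e+04∠-87.2° Ω.
Step 4 — Power factor: PF = cos(φ) = Re(Z)/|Z| = 1640/3.303e+04 = 0.04965.
Step 5 — Type: Im(Z) = -3.299e+04 ⇒ leading (phase φ = -87.2°).

PF = 0.04965 (leading, φ = -87.2°)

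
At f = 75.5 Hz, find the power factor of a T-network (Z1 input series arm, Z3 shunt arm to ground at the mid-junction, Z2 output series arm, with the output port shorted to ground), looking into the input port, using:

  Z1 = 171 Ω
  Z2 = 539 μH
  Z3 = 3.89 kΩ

Step 1 — Angular frequency: ω = 2π·f = 2π·75.5 = 474.4 rad/s.
Step 2 — Component impedances:
  Z1: Z = R = 171 Ω
  Z2: Z = jωL = j·474.4·0.000539 = 0 + j0.2557 Ω
  Z3: Z = R = 3890 Ω
Step 3 — With the output port shorted to ground, the output series arm Z2 runs from the junction to ground; the shunt arm Z3 also runs from the junction to ground. They appear in parallel: Z3 || Z2 = 1.681e-05 + j0.2557 Ω.
Step 4 — Series with input arm Z1: Z_in = Z1 + (Z3 || Z2) = 171 + j0.2557 Ω = 171∠0.1° Ω.
Step 5 — Power factor: PF = cos(φ) = Re(Z)/|Z| = 171/171 = 1.
Step 6 — Type: Im(Z) = 0.2557 ⇒ lagging (phase φ = 0.1°).

PF = 1 (lagging, φ = 0.1°)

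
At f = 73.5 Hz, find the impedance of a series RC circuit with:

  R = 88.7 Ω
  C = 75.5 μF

Step 1 — Angular frequency: ω = 2π·f = 2π·73.5 = 461.8 rad/s.
Step 2 — Component impedances:
  R: Z = R = 88.7 Ω
  C: Z = 1/(jωC) = -j/(ω·C) = 0 - j28.68 Ω
Step 3 — Series combination: Z_total = R + C = 88.7 - j28.68 Ω = 93.22∠-17.9° Ω.

Z = 88.7 - j28.68 Ω = 93.22∠-17.9° Ω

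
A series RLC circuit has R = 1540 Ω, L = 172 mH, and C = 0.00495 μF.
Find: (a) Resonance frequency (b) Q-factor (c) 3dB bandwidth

Step 1 — Resonance condition Im(Z)=0 gives ω₀ = 1/√(LC).
Step 2 — ω₀ = 1/√(0.172·4.95e-09) = 3.427e+04 rad/s.
Step 3 — f₀ = ω₀/(2π) = 5454 Hz.
Step 4 — Series Q: Q = ω₀L/R = 3.427e+04·0.172/1540 = 3.828.
Step 5 — 3dB bandwidth: Δω = ω₀/Q = 8953 rad/s; BW = Δω/(2π) = 1425 Hz.

(a) f₀ = 5454 Hz  (b) Q = 3.828  (c) BW = 1425 Hz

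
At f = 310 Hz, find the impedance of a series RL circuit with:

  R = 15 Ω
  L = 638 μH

Step 1 — Angular frequency: ω = 2π·f = 2π·310 = 1948 rad/s.
Step 2 — Component impedances:
  R: Z = R = 15 Ω
  L: Z = jωL = j·1948·0.000638 = 0 + j1.243 Ω
Step 3 — Series combination: Z_total = R + L = 15 + j1.243 Ω = 15.05∠4.7° Ω.

Z = 15 + j1.243 Ω = 15.05∠4.7° Ω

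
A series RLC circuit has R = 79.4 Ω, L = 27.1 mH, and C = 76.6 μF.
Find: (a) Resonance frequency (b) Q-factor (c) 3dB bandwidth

Step 1 — Resonance condition Im(Z)=0 gives ω₀ = 1/√(LC).
Step 2 — ω₀ = 1/√(0.0271·7.66e-05) = 694.1 rad/s.
Step 3 — f₀ = ω₀/(2π) = 110.5 Hz.
Step 4 — Series Q: Q = ω₀L/R = 694.1·0.0271/79.4 = 0.2369.
Step 5 — 3dB bandwidth: Δω = ω₀/Q = 2930 rad/s; BW = Δω/(2π) = 466.3 Hz.

(a) f₀ = 110.5 Hz  (b) Q = 0.2369  (c) BW = 466.3 Hz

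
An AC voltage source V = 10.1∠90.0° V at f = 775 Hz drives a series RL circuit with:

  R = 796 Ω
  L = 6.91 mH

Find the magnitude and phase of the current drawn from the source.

Step 1 — Angular frequency: ω = 2π·f = 2π·775 = 4869 rad/s.
Step 2 — Component impedances:
  R: Z = R = 796 Ω
  L: Z = jωL = j·4869·0.00691 = 0 + j33.65 Ω
Step 3 — Series combination: Z_total = R + L = 796 + j33.65 Ω = 796.7∠2.4° Ω.
Step 4 — Source phasor: V = 10.1∠90.0° V = 0 + j10.1 V.
Step 5 — Ohm's law: I = V / Z_total = (0 + j10.1) / (796 + j33.65) = 0.0005354 + j0.01267 A.
Step 6 — Convert to polar: |I| = 0.01268 A, ∠I = 87.6°.

I = 0.01268∠87.6° A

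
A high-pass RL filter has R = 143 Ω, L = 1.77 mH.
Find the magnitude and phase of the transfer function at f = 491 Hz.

Step 1 — Angular frequency: ω = 2π·491 = 3085 rad/s.
Step 2 — Transfer function: H(jω) = jωL/(R + jωL).
Step 3 — Numerator jωL = j·5.461; denominator R + jωL = 143 + j5.461.
Step 4 — H = 0.001456 + j0.03813.
Step 5 — Magnitude: |H| = 0.03816 (-28.4 dB); phase: φ = 87.8°.

|H| = 0.03816 (-28.4 dB), φ = 87.8°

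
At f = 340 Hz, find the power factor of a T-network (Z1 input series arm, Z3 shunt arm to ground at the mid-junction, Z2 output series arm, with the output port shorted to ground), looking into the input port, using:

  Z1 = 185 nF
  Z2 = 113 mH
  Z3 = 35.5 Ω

Step 1 — Angular frequency: ω = 2π·f = 2π·340 = 2136 rad/s.
Step 2 — Component impedances:
  Z1: Z = 1/(jωC) = -j/(ω·C) = 0 - j2530 Ω
  Z2: Z = jωL = j·2136·0.113 = 0 + j241.4 Ω
  Z3: Z = R = 35.5 Ω
Step 3 — With the output port shorted to ground, the output series arm Z2 runs from the junction to ground; the shunt arm Z3 also runs from the junction to ground. They appear in parallel: Z3 || Z2 = 34.75 + j5.11 Ω.
Step 4 — Series with input arm Z1: Z_in = Z1 + (Z3 || Z2) = 34.75 - j2525 Ω = 2525∠-89.2° Ω.
Step 5 — Power factor: PF = cos(φ) = Re(Z)/|Z| = 34.75/2525 = 0.01376.
Step 6 — Type: Im(Z) = -2525 ⇒ leading (phase φ = -89.2°).

PF = 0.01376 (leading, φ = -89.2°)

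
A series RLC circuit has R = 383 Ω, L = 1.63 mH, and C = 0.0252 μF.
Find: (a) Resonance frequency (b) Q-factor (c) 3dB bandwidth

Step 1 — Resonance: ω₀ = 1/√(LC) = 1/√(0.00163·2.52e-08) = 1.56e+05 rad/s.
Step 2 — f₀ = ω₀/(2π) = 2.483e+04 Hz.
Step 3 — Series Q: Q = ω₀L/R = 1.56e+05·0.00163/383 = 0.664.
Step 4 — Bandwidth: Δω = ω₀/Q = 2.35e+05 rad/s; BW = Δω/(2π) = 3.74e+04 Hz.

(a) f₀ = 2.483e+04 Hz  (b) Q = 0.664  (c) BW = 3.74e+04 Hz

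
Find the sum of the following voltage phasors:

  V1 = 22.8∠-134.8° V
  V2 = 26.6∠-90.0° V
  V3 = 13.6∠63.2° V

Step 1 — Convert each phasor to rectangular form:
  V1 = 22.8·(cos(-134.8°) + j·sin(-134.8°)) = -16.07 - j16.18 V
  V2 = 26.6·(cos(-90.0°) + j·sin(-90.0°)) = 0 - j26.6 V
  V3 = 13.6·(cos(63.2°) + j·sin(63.2°)) = 6.132 + j12.14 V
Step 2 — Sum components: V_total = -9.934 - j30.64 V.
Step 3 — Convert to polar: |V_total| = 32.21 V, ∠V_total = -108.0°.

V_total = 32.21∠-108.0° V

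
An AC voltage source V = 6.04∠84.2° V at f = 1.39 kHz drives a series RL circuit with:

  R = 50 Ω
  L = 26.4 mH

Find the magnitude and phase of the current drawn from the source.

Step 1 — Angular frequency: ω = 2π·f = 2π·1390 = 8734 rad/s.
Step 2 — Component impedances:
  R: Z = R = 50 Ω
  L: Z = jωL = j·8734·0.0264 = 0 + j230.6 Ω
Step 3 — Series combination: Z_total = R + L = 50 + j230.6 Ω = 235.9∠77.8° Ω.
Step 4 — Source phasor: V = 6.04∠84.2° V = 0.6104 + j6.009 V.
Step 5 — Ohm's law: I = V / Z_total = (0.6104 + j6.009) / (50 + j230.6) = 0.02544 + j0.002869 A.
Step 6 — Convert to polar: |I| = 0.0256 A, ∠I = 6.4°.

I = 0.0256∠6.4° A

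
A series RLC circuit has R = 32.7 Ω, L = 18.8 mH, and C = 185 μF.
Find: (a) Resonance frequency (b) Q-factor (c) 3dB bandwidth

Step 1 — Resonance condition Im(Z)=0 gives ω₀ = 1/√(LC).
Step 2 — ω₀ = 1/√(0.0188·0.000185) = 536.2 rad/s.
Step 3 — f₀ = ω₀/(2π) = 85.34 Hz.
Step 4 — Series Q: Q = ω₀L/R = 536.2·0.0188/32.7 = 0.3083.
Step 5 — 3dB bandwidth: Δω = ω₀/Q = 1739 rad/s; BW = Δω/(2π) = 276.8 Hz.

(a) f₀ = 85.34 Hz  (b) Q = 0.3083  (c) BW = 276.8 Hz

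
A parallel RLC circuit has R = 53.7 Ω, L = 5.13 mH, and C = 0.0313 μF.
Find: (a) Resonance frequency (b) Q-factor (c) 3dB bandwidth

Step 1 — Resonance: ω₀ = 1/√(LC) = 1/√(0.00513·3.13e-08) = 7.892e+04 rad/s.
Step 2 — f₀ = ω₀/(2π) = 1.256e+04 Hz.
Step 3 — Parallel Q: Q = R/(ω₀L) = 53.7/(7.892e+04·0.00513) = 0.1326.
Step 4 — Bandwidth: Δω = ω₀/Q = 5.95e+05 rad/s; BW = Δω/(2π) = 9.469e+04 Hz.

(a) f₀ = 1.256e+04 Hz  (b) Q = 0.1326  (c) BW = 9.469e+04 Hz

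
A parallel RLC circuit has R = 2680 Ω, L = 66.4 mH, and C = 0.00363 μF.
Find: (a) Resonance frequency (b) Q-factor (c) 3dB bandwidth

Step 1 — Resonance: ω₀ = 1/√(LC) = 1/√(0.0664·3.63e-09) = 6.441e+04 rad/s.
Step 2 — f₀ = ω₀/(2π) = 1.025e+04 Hz.
Step 3 — Parallel Q: Q = R/(ω₀L) = 2680/(6.441e+04·0.0664) = 0.6266.
Step 4 — Bandwidth: Δω = ω₀/Q = 1.028e+05 rad/s; BW = Δω/(2π) = 1.636e+04 Hz.

(a) f₀ = 1.025e+04 Hz  (b) Q = 0.6266  (c) BW = 1.636e+04 Hz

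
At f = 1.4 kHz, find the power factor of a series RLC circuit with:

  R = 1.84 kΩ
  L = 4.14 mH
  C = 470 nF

Step 1 — Angular frequency: ω = 2π·f = 2π·1400 = 8796 rad/s.
Step 2 — Component impedances:
  R: Z = R = 1840 Ω
  L: Z = jωL = j·8796·0.00414 = 0 + j36.42 Ω
  C: Z = 1/(jωC) = -j/(ω·C) = 0 - j241.9 Ω
Step 3 — Series combination: Z_total = R + L + C = 1840 - j205.5 Ω = 1851∠-6.4° Ω.
Step 4 — Power factor: PF = cos(φ) = Re(Z)/|Z| = 1840/1851.4 = 0.9938.
Step 5 — Type: Im(Z) = -205.5 ⇒ leading (phase φ = -6.4°).

PF = 0.9938 (leading, φ = -6.4°)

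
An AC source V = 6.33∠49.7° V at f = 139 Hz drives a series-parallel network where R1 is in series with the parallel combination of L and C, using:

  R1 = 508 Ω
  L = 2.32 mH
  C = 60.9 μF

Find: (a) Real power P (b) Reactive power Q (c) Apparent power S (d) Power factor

Step 1 — Angular frequency: ω = 2π·f = 2π·139 = 873.4 rad/s.
Step 2 — Component impedances:
  R1: Z = R = 508 Ω
  L: Z = jωL = j·873.4·0.00232 = 0 + j2.026 Ω
  C: Z = 1/(jωC) = -j/(ω·C) = 0 - j18.8 Ω
Step 3 — Parallel branch: L || C = 1/(1/L + 1/C) = 0 + j2.271 Ω.
Step 4 — Series with R1: Z_total = R1 + (L || C) = 508 + j2.271 Ω = 508∠0.3° Ω.
Step 5 — Source phasor: V = 6.33∠49.7° V = 4.094 + j4.828 V.
Step 6 — Current: I = V / Z = 0.008102 + j0.009467 A = 0.01246∠49.4° A.
Step 7 — Complex power: S = V·I* = 0.07887 + j0.0003526 VA.
Step 8 — Real power: P = Re(S) = 0.07887 W.
Step 9 — Reactive power: Q = Im(S) = 0.0003526 VAR.
Step 10 — Apparent power: |S| = 0.07887 VA.
Step 11 — Power factor: PF = P/|S| = 1 (lagging).

(a) P = 0.07887 W  (b) Q = 0.0003526 VAR  (c) S = 0.07887 VA  (d) PF = 1 (lagging)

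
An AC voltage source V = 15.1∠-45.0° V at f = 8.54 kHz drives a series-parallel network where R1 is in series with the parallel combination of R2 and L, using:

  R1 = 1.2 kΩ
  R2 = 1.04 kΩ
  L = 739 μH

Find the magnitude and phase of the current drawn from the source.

Step 1 — Angular frequency: ω = 2π·f = 2π·8540 = 5.366e+04 rad/s.
Step 2 — Component impedances:
  R1: Z = R = 1200 Ω
  R2: Z = R = 1040 Ω
  L: Z = jωL = j·5.366e+04·0.000739 = 0 + j39.65 Ω
Step 3 — Parallel branch: R2 || L = 1/(1/R2 + 1/L) = 1.51 + j39.6 Ω.
Step 4 — Series with R1: Z_total = R1 + (R2 || L) = 1202 + j39.6 Ω = 1202∠1.9° Ω.
Step 5 — Source phasor: V = 15.1∠-45.0° V = 10.68 - j10.68 V.
Step 6 — Ohm's law: I = V / Z_total = (10.68 - j10.68) / (1202 + j39.6) = 0.008584 - j0.009169 A.
Step 7 — Convert to polar: |I| = 0.01256 A, ∠I = -46.9°.

I = 0.01256∠-46.9° A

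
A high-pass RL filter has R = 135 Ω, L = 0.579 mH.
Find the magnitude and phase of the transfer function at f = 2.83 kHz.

Step 1 — Angular frequency: ω = 2π·2830 = 1.778e+04 rad/s.
Step 2 — Transfer function: H(jω) = jωL/(R + jωL).
Step 3 — Numerator jωL = j·10.3; denominator R + jωL = 135 + j10.3.
Step 4 — H = 0.005782 + j0.07582.
Step 5 — Magnitude: |H| = 0.07604 (-22.4 dB); phase: φ = 85.6°.

|H| = 0.07604 (-22.4 dB), φ = 85.6°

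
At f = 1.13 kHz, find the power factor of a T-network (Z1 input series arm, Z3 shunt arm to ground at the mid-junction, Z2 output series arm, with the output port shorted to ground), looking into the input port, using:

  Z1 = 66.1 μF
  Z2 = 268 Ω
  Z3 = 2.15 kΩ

Step 1 — Angular frequency: ω = 2π·f = 2π·1130 = 7100 rad/s.
Step 2 — Component impedances:
  Z1: Z = 1/(jωC) = -j/(ω·C) = 0 - j2.131 Ω
  Z2: Z = R = 268 Ω
  Z3: Z = R = 2150 Ω
Step 3 — With the output port shorted to ground, the output series arm Z2 runs from the junction to ground; the shunt arm Z3 also runs from the junction to ground. They appear in parallel: Z3 || Z2 = 238.3 Ω.
Step 4 — Series with input arm Z1: Z_in = Z1 + (Z3 || Z2) = 238.3 - j2.131 Ω = 238.3∠-0.5° Ω.
Step 5 — Power factor: PF = cos(φ) = Re(Z)/|Z| = 238.3/238.3 = 1.
Step 6 — Type: Im(Z) = -2.131 ⇒ leading (phase φ = -0.5°).

PF = 1 (leading, φ = -0.5°)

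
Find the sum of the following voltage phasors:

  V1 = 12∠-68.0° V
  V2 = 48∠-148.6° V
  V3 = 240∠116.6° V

Step 1 — Convert each phasor to rectangular form:
  V1 = 12·(cos(-68.0°) + j·sin(-68.0°)) = 4.495 - j11.13 V
  V2 = 48·(cos(-148.6°) + j·sin(-148.6°)) = -40.97 - j25.01 V
  V3 = 240·(cos(116.6°) + j·sin(116.6°)) = -107.5 + j214.6 V
Step 2 — Sum components: V_total = -143.9 + j178.5 V.
Step 3 — Convert to polar: |V_total| = 229.3 V, ∠V_total = 128.9°.

V_total = 229.3∠128.9° V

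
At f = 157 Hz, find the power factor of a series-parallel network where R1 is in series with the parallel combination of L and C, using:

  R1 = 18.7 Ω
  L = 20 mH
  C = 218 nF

Step 1 — Angular frequency: ω = 2π·f = 2π·157 = 986.5 rad/s.
Step 2 — Component impedances:
  R1: Z = R = 18.7 Ω
  L: Z = jωL = j·986.5·0.02 = 0 + j19.73 Ω
  C: Z = 1/(jωC) = -j/(ω·C) = 0 - j4650 Ω
Step 3 — Parallel branch: L || C = 1/(1/L + 1/C) = 0 + j19.81 Ω.
Step 4 — Series with R1: Z_total = R1 + (L || C) = 18.7 + j19.81 Ω = 27.24∠46.7° Ω.
Step 5 — Power factor: PF = cos(φ) = Re(Z)/|Z| = 18.7/27.244 = 0.6864.
Step 6 — Type: Im(Z) = 19.81 ⇒ lagging (phase φ = 46.7°).

PF = 0.6864 (lagging, φ = 46.7°)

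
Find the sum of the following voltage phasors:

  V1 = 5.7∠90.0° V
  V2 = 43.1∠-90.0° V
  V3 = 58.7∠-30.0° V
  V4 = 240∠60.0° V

Step 1 — Convert each phasor to rectangular form:
  V1 = 5.7·(cos(90.0°) + j·sin(90.0°)) = 0 + j5.7 V
  V2 = 43.1·(cos(-90.0°) + j·sin(-90.0°)) = 0 - j43.1 V
  V3 = 58.7·(cos(-30.0°) + j·sin(-30.0°)) = 50.84 - j29.35 V
  V4 = 240·(cos(60.0°) + j·sin(60.0°)) = 120 + j207.8 V
Step 2 — Sum components: V_total = 170.8 + j141.1 V.
Step 3 — Convert to polar: |V_total| = 221.6 V, ∠V_total = 39.6°.

V_total = 221.6∠39.6° V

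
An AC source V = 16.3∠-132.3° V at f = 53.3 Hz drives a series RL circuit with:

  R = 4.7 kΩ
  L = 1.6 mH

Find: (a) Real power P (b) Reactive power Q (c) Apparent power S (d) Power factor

Step 1 — Angular frequency: ω = 2π·f = 2π·53.3 = 334.9 rad/s.
Step 2 — Component impedances:
  R: Z = R = 4700 Ω
  L: Z = jωL = j·334.9·0.0016 = 0 + j0.5358 Ω
Step 3 — Series combination: Z_total = R + L = 4700 + j0.5358 Ω = 4700∠0.0° Ω.
Step 4 — Source phasor: V = 16.3∠-132.3° V = -10.97 - j12.06 V.
Step 5 — Current: I = V / Z = -0.002334 - j0.002565 A = 0.003468∠-132.3° A.
Step 6 — Complex power: S = V·I* = 0.05653 + j6.445e-06 VA.
Step 7 — Real power: P = Re(S) = 0.05653 W.
Step 8 — Reactive power: Q = Im(S) = 6.445e-06 VAR.
Step 9 — Apparent power: |S| = 0.05653 VA.
Step 10 — Power factor: PF = P/|S| = 1 (lagging).

(a) P = 0.05653 W  (b) Q = 6.445e-06 VAR  (c) S = 0.05653 VA  (d) PF = 1 (lagging)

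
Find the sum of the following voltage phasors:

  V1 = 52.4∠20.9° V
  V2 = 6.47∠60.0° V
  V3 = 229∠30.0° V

Step 1 — Convert each phasor to rectangular form:
  V1 = 52.4·(cos(20.9°) + j·sin(20.9°)) = 48.95 + j18.69 V
  V2 = 6.47·(cos(60.0°) + j·sin(60.0°)) = 3.235 + j5.603 V
  V3 = 229·(cos(30.0°) + j·sin(30.0°)) = 198.3 + j114.5 V
Step 2 — Sum components: V_total = 250.5 + j138.8 V.
Step 3 — Convert to polar: |V_total| = 286.4 V, ∠V_total = 29.0°.

V_total = 286.4∠29.0° V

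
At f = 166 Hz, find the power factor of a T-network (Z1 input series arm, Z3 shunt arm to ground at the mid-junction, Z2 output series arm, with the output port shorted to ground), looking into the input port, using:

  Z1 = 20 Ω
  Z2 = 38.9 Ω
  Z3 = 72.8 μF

Step 1 — Angular frequency: ω = 2π·f = 2π·166 = 1043 rad/s.
Step 2 — Component impedances:
  Z1: Z = R = 20 Ω
  Z2: Z = R = 38.9 Ω
  Z3: Z = 1/(jωC) = -j/(ω·C) = 0 - j13.17 Ω
Step 3 — With the output port shorted to ground, the output series arm Z2 runs from the junction to ground; the shunt arm Z3 also runs from the junction to ground. They appear in parallel: Z3 || Z2 = 4 - j11.82 Ω.
Step 4 — Series with input arm Z1: Z_in = Z1 + (Z3 || Z2) = 24 - j11.82 Ω = 26.75∠-26.2° Ω.
Step 5 — Power factor: PF = cos(φ) = Re(Z)/|Z| = 24/26.75 = 0.8972.
Step 6 — Type: Im(Z) = -11.82 ⇒ leading (phase φ = -26.2°).

PF = 0.8972 (leading, φ = -26.2°)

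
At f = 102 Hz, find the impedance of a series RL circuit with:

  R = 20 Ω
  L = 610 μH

Step 1 — Angular frequency: ω = 2π·f = 2π·102 = 640.9 rad/s.
Step 2 — Component impedances:
  R: Z = R = 20 Ω
  L: Z = jωL = j·640.9·0.00061 = 0 + j0.3909 Ω
Step 3 — Series combination: Z_total = R + L = 20 + j0.3909 Ω = 20∠1.1° Ω.

Z = 20 + j0.3909 Ω = 20∠1.1° Ω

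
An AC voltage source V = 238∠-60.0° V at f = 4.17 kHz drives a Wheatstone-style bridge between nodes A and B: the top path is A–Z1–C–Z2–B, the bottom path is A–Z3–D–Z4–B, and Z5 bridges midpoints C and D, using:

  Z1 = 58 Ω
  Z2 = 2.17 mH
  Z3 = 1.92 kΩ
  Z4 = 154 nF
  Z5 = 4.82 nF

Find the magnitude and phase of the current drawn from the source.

Step 1 — Angular frequency: ω = 2π·f = 2π·4170 = 2.62e+04 rad/s.
Step 2 — Component impedances:
  Z1: Z = R = 58 Ω
  Z2: Z = jωL = j·2.62e+04·0.00217 = 0 + j56.86 Ω
  Z3: Z = R = 1920 Ω
  Z4: Z = 1/(jωC) = -j/(ω·C) = 0 - j247.8 Ω
  Z5: Z = 1/(jωC) = -j/(ω·C) = 0 - j7918 Ω
Step 3 — Bridge requires nodal analysis (the Z5 bridge couples midpoints C and D, so the two paths cannot be reduced to a simple series/parallel combination). Setting node B to ground and injecting 1 A at node A, the 3-node admittance system at A, C, D solves to V_A = Z_AB = 58.16 + j54.01 Ω = 79.38∠42.9° Ω.
Step 4 — Source phasor: V = 238∠-60.0° V = 119 - j206.1 V.
Step 5 — Ohm's law: I = V / Z_total = (119 - j206.1) / (58.16 + j54.01) = -0.6685 - j2.923 A.
Step 6 — Convert to polar: |I| = 2.998 A, ∠I = -102.9°.

I = 2.998∠-102.9° A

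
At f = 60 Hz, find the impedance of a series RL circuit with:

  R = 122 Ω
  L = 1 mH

Step 1 — Angular frequency: ω = 2π·f = 2π·60 = 377 rad/s.
Step 2 — Component impedances:
  R: Z = R = 122 Ω
  L: Z = jωL = j·377·0.001 = 0 + j0.377 Ω
Step 3 — Series combination: Z_total = R + L = 122 + j0.377 Ω = 122∠0.2° Ω.

Z = 122 + j0.377 Ω = 122∠0.2° Ω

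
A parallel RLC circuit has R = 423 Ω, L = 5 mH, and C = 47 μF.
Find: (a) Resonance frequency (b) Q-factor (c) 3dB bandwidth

Step 1 — Resonance: ω₀ = 1/√(LC) = 1/√(0.005·4.7e-05) = 2063 rad/s.
Step 2 — f₀ = ω₀/(2π) = 328.3 Hz.
Step 3 — Parallel Q: Q = R/(ω₀L) = 423/(2063·0.005) = 41.01.
Step 4 — Bandwidth: Δω = ω₀/Q = 50.3 rad/s; BW = Δω/(2π) = 8.005 Hz.

(a) f₀ = 328.3 Hz  (b) Q = 41.01  (c) BW = 8.005 Hz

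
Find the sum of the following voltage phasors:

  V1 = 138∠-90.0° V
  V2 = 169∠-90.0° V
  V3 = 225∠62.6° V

Step 1 — Convert each phasor to rectangular form:
  V1 = 138·(cos(-90.0°) + j·sin(-90.0°)) = 0 - j138 V
  V2 = 169·(cos(-90.0°) + j·sin(-90.0°)) = 0 - j169 V
  V3 = 225·(cos(62.6°) + j·sin(62.6°)) = 103.5 + j199.8 V
Step 2 — Sum components: V_total = 103.5 - j107.2 V.
Step 3 — Convert to polar: |V_total| = 149.1 V, ∠V_total = -46.0°.

V_total = 149.1∠-46.0° V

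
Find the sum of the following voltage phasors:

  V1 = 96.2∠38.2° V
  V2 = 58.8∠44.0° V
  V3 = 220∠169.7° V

Step 1 — Convert each phasor to rectangular form:
  V1 = 96.2·(cos(38.2°) + j·sin(38.2°)) = 75.6 + j59.49 V
  V2 = 58.8·(cos(44.0°) + j·sin(44.0°)) = 42.3 + j40.85 V
  V3 = 220·(cos(169.7°) + j·sin(169.7°)) = -216.5 + j39.34 V
Step 2 — Sum components: V_total = -98.56 + j139.7 V.
Step 3 — Convert to polar: |V_total| = 170.9 V, ∠V_total = 125.2°.

V_total = 170.9∠125.2° V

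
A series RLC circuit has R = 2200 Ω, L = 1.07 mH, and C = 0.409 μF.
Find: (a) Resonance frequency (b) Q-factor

Step 1 — Resonance condition Im(Z)=0 gives ω₀ = 1/√(LC).
Step 2 — ω₀ = 1/√(0.00107·4.09e-07) = 4.78e+04 rad/s.
Step 3 — f₀ = ω₀/(2π) = 7608 Hz.
Step 4 — Series Q: Q = ω₀L/R = 4.78e+04·0.00107/2200 = 0.02325.

(a) f₀ = 7608 Hz  (b) Q = 0.02325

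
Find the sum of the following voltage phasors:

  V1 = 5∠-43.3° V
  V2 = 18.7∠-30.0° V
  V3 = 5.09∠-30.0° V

Step 1 — Convert each phasor to rectangular form:
  V1 = 5·(cos(-43.3°) + j·sin(-43.3°)) = 3.639 - j3.429 V
  V2 = 18.7·(cos(-30.0°) + j·sin(-30.0°)) = 16.19 - j9.35 V
  V3 = 5.09·(cos(-30.0°) + j·sin(-30.0°)) = 4.408 - j2.545 V
Step 2 — Sum components: V_total = 24.24 - j15.32 V.
Step 3 — Convert to polar: |V_total| = 28.68 V, ∠V_total = -32.3°.

V_total = 28.68∠-32.3° V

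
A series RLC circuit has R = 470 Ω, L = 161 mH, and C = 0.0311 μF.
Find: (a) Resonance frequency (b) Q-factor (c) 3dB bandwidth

Step 1 — Resonance: ω₀ = 1/√(LC) = 1/√(0.161·3.11e-08) = 1.413e+04 rad/s.
Step 2 — f₀ = ω₀/(2π) = 2249 Hz.
Step 3 — Series Q: Q = ω₀L/R = 1.413e+04·0.161/470 = 4.841.
Step 4 — Bandwidth: Δω = ω₀/Q = 2919 rad/s; BW = Δω/(2π) = 464.6 Hz.

(a) f₀ = 2249 Hz  (b) Q = 4.841  (c) BW = 464.6 Hz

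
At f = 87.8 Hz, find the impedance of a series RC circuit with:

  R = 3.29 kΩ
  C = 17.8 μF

Step 1 — Angular frequency: ω = 2π·f = 2π·87.8 = 551.7 rad/s.
Step 2 — Component impedances:
  R: Z = R = 3290 Ω
  C: Z = 1/(jωC) = -j/(ω·C) = 0 - j101.8 Ω
Step 3 — Series combination: Z_total = R + C = 3290 - j101.8 Ω = 3292∠-1.8° Ω.

Z = 3290 - j101.8 Ω = 3292∠-1.8° Ω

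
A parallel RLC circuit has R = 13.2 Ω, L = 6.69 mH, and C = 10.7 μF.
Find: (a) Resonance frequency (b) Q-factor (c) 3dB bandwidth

Step 1 — Resonance: ω₀ = 1/√(LC) = 1/√(0.00669·1.07e-05) = 3738 rad/s.
Step 2 — f₀ = ω₀/(2π) = 594.9 Hz.
Step 3 — Parallel Q: Q = R/(ω₀L) = 13.2/(3738·0.00669) = 0.5279.
Step 4 — Bandwidth: Δω = ω₀/Q = 7080 rad/s; BW = Δω/(2π) = 1127 Hz.

(a) f₀ = 594.9 Hz  (b) Q = 0.5279  (c) BW = 1127 Hz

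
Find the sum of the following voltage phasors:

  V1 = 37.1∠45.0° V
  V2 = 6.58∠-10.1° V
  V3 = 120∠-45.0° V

Step 1 — Convert each phasor to rectangular form:
  V1 = 37.1·(cos(45.0°) + j·sin(45.0°)) = 26.23 + j26.23 V
  V2 = 6.58·(cos(-10.1°) + j·sin(-10.1°)) = 6.478 - j1.154 V
  V3 = 120·(cos(-45.0°) + j·sin(-45.0°)) = 84.85 - j84.85 V
Step 2 — Sum components: V_total = 117.6 - j59.77 V.
Step 3 — Convert to polar: |V_total| = 131.9 V, ∠V_total = -27.0°.

V_total = 131.9∠-27.0° V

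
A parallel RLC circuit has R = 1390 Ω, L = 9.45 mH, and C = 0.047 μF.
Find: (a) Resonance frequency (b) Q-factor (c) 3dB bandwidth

Step 1 — Resonance: ω₀ = 1/√(LC) = 1/√(0.00945·4.7e-08) = 4.745e+04 rad/s.
Step 2 — f₀ = ω₀/(2π) = 7552 Hz.
Step 3 — Parallel Q: Q = R/(ω₀L) = 1390/(4.745e+04·0.00945) = 3.1.
Step 4 — Bandwidth: Δω = ω₀/Q = 1.531e+04 rad/s; BW = Δω/(2π) = 2436 Hz.

(a) f₀ = 7552 Hz  (b) Q = 3.1  (c) BW = 2436 Hz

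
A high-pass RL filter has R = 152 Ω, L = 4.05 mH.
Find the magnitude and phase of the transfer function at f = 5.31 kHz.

Step 1 — Angular frequency: ω = 2π·5310 = 3.336e+04 rad/s.
Step 2 — Transfer function: H(jω) = jωL/(R + jωL).
Step 3 — Numerator jωL = j·135.1; denominator R + jωL = 152 + j135.1.
Step 4 — H = 0.4414 + j0.4966.
Step 5 — Magnitude: |H| = 0.6644 (-3.6 dB); phase: φ = 48.4°.

|H| = 0.6644 (-3.6 dB), φ = 48.4°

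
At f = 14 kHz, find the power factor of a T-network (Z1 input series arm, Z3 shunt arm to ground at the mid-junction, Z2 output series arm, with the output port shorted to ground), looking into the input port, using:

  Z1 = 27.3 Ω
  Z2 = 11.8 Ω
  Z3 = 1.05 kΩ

Step 1 — Angular frequency: ω = 2π·f = 2π·1.4e+04 = 8.796e+04 rad/s.
Step 2 — Component impedances:
  Z1: Z = R = 27.3 Ω
  Z2: Z = R = 11.8 Ω
  Z3: Z = R = 1050 Ω
Step 3 — With the output port shorted to ground, the output series arm Z2 runs from the junction to ground; the shunt arm Z3 also runs from the junction to ground. They appear in parallel: Z3 || Z2 = 11.67 Ω.
Step 4 — Series with input arm Z1: Z_in = Z1 + (Z3 || Z2) = 38.97 Ω = 38.97∠0.0° Ω.
Step 5 — Power factor: PF = cos(φ) = Re(Z)/|Z| = 38.97/38.97 = 1.
Step 6 — Type: Im(Z) = 0 ⇒ unity (phase φ = 0.0°).

PF = 1 (unity, φ = 0.0°)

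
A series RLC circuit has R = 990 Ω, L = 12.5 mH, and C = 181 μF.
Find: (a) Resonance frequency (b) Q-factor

Step 1 — Resonance condition Im(Z)=0 gives ω₀ = 1/√(LC).
Step 2 — ω₀ = 1/√(0.0125·0.000181) = 664.8 rad/s.
Step 3 — f₀ = ω₀/(2π) = 105.8 Hz.
Step 4 — Series Q: Q = ω₀L/R = 664.8·0.0125/990 = 0.008394.

(a) f₀ = 105.8 Hz  (b) Q = 0.008394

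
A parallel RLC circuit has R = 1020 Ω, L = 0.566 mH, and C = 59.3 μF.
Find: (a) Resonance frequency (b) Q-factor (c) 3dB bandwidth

Step 1 — Resonance: ω₀ = 1/√(LC) = 1/√(0.000566·5.93e-05) = 5458 rad/s.
Step 2 — f₀ = ω₀/(2π) = 868.7 Hz.
Step 3 — Parallel Q: Q = R/(ω₀L) = 1020/(5458·0.000566) = 330.2.
Step 4 — Bandwidth: Δω = ω₀/Q = 16.53 rad/s; BW = Δω/(2π) = 2.631 Hz.

(a) f₀ = 868.7 Hz  (b) Q = 330.2  (c) BW = 2.631 Hz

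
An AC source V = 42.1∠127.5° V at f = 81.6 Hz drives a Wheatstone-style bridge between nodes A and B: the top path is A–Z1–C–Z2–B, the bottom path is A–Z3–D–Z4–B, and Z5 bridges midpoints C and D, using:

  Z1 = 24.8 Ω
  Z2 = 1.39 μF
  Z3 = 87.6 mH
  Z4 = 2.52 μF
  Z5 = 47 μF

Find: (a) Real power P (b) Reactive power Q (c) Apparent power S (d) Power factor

Step 1 — Angular frequency: ω = 2π·f = 2π·81.6 = 512.7 rad/s.
Step 2 — Component impedances:
  Z1: Z = R = 24.8 Ω
  Z2: Z = 1/(jωC) = -j/(ω·C) = 0 - j1403 Ω
  Z3: Z = jωL = j·512.7·0.0876 = 0 + j44.91 Ω
  Z4: Z = 1/(jωC) = -j/(ω·C) = 0 - j774 Ω
  Z5: Z = 1/(jωC) = -j/(ω·C) = 0 - j41.5 Ω
Step 3 — Bridge requires nodal analysis (the Z5 bridge couples midpoints C and D, so the two paths cannot be reduced to a simple series/parallel combination). Setting node B to ground and injecting 1 A at node A, the 3-node admittance system at A, C, D solves to V_A = Z_AB = 36.32 - j465.2 Ω = 466.6∠-85.5° Ω.
Step 4 — Source phasor: V = 42.1∠127.5° V = -25.63 + j33.4 V.
Step 5 — Current: I = V / Z = -0.07564 - j0.04919 A = 0.09022∠-147.0° A.
Step 6 — Complex power: S = V·I* = 0.2956 - j3.787 VA.
Step 7 — Real power: P = Re(S) = 0.2956 W.
Step 8 — Reactive power: Q = Im(S) = -3.787 VAR.
Step 9 — Apparent power: |S| = 3.798 VA.
Step 10 — Power factor: PF = P/|S| = 0.07783 (leading).

(a) P = 0.2956 W  (b) Q = -3.787 VAR  (c) S = 3.798 VA  (d) PF = 0.07783 (leading)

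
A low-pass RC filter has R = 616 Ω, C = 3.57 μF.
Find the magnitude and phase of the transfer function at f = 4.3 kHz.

Step 1 — Angular frequency: ω = 2π·4300 = 2.702e+04 rad/s.
Step 2 — Transfer function: H(jω) = 1/(1 + jωRC).
Step 3 — Denominator: 1 + jωRC = 1 + j·2.702e+04·616·3.57e-06 = 1 + j59.42.
Step 4 — H = 0.0002832 - j0.01683.
Step 5 — Magnitude: |H| = 0.01683 (-35.5 dB); phase: φ = -89.0°.

|H| = 0.01683 (-35.5 dB), φ = -89.0°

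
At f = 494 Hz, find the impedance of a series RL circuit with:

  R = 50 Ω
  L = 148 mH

Step 1 — Angular frequency: ω = 2π·f = 2π·494 = 3104 rad/s.
Step 2 — Component impedances:
  R: Z = R = 50 Ω
  L: Z = jωL = j·3104·0.148 = 0 + j459.4 Ω
Step 3 — Series combination: Z_total = R + L = 50 + j459.4 Ω = 462.1∠83.8° Ω.

Z = 50 + j459.4 Ω = 462.1∠83.8° Ω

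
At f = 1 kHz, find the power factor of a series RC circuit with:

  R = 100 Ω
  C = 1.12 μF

Step 1 — Angular frequency: ω = 2π·f = 2π·1000 = 6283 rad/s.
Step 2 — Component impedances:
  R: Z = R = 100 Ω
  C: Z = 1/(jωC) = -j/(ω·C) = 0 - j142.1 Ω
Step 3 — Series combination: Z_total = R + C = 100 - j142.1 Ω = 173.8∠-54.9° Ω.
Step 4 — Power factor: PF = cos(φ) = Re(Z)/|Z| = 100/173.76 = 0.5755.
Step 5 — Type: Im(Z) = -142.1 ⇒ leading (phase φ = -54.9°).

PF = 0.5755 (leading, φ = -54.9°)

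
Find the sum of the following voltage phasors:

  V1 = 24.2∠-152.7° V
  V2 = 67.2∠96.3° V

Step 1 — Convert each phasor to rectangular form:
  V1 = 24.2·(cos(-152.7°) + j·sin(-152.7°)) = -21.5 - j11.1 V
  V2 = 67.2·(cos(96.3°) + j·sin(96.3°)) = -7.374 + j66.79 V
Step 2 — Sum components: V_total = -28.88 + j55.69 V.
Step 3 — Convert to polar: |V_total| = 62.74 V, ∠V_total = 117.4°.

V_total = 62.74∠117.4° V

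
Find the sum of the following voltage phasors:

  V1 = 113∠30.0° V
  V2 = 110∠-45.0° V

Step 1 — Convert each phasor to rectangular form:
  V1 = 113·(cos(30.0°) + j·sin(30.0°)) = 97.86 + j56.5 V
  V2 = 110·(cos(-45.0°) + j·sin(-45.0°)) = 77.78 - j77.78 V
Step 2 — Sum components: V_total = 175.6 - j21.28 V.
Step 3 — Convert to polar: |V_total| = 176.9 V, ∠V_total = -6.9°.

V_total = 176.9∠-6.9° V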